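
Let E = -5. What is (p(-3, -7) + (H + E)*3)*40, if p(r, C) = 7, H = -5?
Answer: -920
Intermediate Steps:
(p(-3, -7) + (H + E)*3)*40 = (7 + (-5 - 5)*3)*40 = (7 - 10*3)*40 = (7 - 30)*40 = -23*40 = -920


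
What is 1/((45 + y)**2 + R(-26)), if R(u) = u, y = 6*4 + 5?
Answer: 1/5450 ≈ 0.00018349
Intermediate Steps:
y = 29 (y = 24 + 5 = 29)
1/((45 + y)**2 + R(-26)) = 1/((45 + 29)**2 - 26) = 1/(74**2 - 26) = 1/(5476 - 26) = 1/5450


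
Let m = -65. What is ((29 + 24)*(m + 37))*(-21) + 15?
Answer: 31179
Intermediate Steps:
((29 + 24)*(m + 37))*(-21) + 15 = ((29 + 24)*(-65 + 37))*(-21) + 15 = (53*(-28))*(-21) + 15 = -1484*(-21) + 15 = 31164 + 15 = 31179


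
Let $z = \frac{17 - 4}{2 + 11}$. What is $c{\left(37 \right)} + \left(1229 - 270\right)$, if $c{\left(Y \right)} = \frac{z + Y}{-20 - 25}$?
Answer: $\frac{43117}{45} \approx 958.16$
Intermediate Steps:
$z = 1$ ($z = \frac{13}{13} = 13 \cdot \frac{1}{13} = 1$)
$c{\left(Y \right)} = - \frac{1}{45} - \frac{Y}{45}$ ($c{\left(Y \right)} = \frac{1 + Y}{-20 - 25} = \frac{1 + Y}{-45} = \left(1 + Y\right) \left(- \frac{1}{45}\right) = - \frac{1}{45} - \frac{Y}{45}$)
$c{\left(37 \right)} + \left(1229 - 270\right) = \left(- \frac{1}{45} - \frac{37}{45}\right) + \left(1229 - 270\right) = - \frac{38}{45} + 959 = \frac{43117}{45}$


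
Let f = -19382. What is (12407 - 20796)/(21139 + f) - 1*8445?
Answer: -14846254/1757 ≈ -8449.8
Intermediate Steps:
(12407 - 20796)/(21139 + f) - 1*8445 = (12407 - 20796)/(21139 - 19382) - 1*8445 = -8389/1757 - 8445 = -14846254/1757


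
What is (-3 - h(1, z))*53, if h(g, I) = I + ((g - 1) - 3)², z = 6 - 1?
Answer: -901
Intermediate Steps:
z = 5
h(g, I) = I + (-4 + g)² (h(g, I) = I + ((-1 + g) - 3)² = I + (-4 + g)²)
(-3 - h(1, z))*53 = (-3 - (5 + (-4 + 1)²))*53 = (-3 - (5 + (-3)²))*53 = (-3 - (5 + 9))*53 = (-3 - 1*14)*53 = (-3 - 14)*53 = -17*53 = -901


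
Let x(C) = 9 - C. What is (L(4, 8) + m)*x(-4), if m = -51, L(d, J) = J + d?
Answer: -507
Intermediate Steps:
(L(4, 8) + m)*x(-4) = ((8 + 4) - 51)*(9 - 1*(-4)) = (12 - 51)*(9 + 4) = -39*13 = -507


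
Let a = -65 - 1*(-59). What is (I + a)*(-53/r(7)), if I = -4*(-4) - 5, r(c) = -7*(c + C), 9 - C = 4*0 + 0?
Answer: 265/112 ≈ 2.3661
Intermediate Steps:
C = 9 (C = 9 - (4*0 + 0) = 9 - (0 + 0) = 9 - 1*0 = 9 + 0 = 9)
r(c) = -63 - 7*c (r(c) = -7*(c + 9) = -7*(9 + c) = -63 - 7*c)
a = -6 (a = -65 + 59 = -6)
I = 11 (I = 16 - 5 = 11)
(I + a)*(-53/r(7)) = (11 - 6)*(-53/(-63 - 7*7)) = 5*(-53/(-63 - 49)) = 5*(-53/(-112)) = 5*(-53*(-1/112)) = 5*(53/112) = 265/112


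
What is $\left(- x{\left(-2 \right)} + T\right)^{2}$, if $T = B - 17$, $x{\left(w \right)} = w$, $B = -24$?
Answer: $1521$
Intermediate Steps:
$T = -41$ ($T = -24 - 17 = -41$)
$\left(- x{\left(-2 \right)} + T\right)^{2} = \left(\left(-1\right) \left(-2\right) - 41\right)^{2} = \left(2 - 41\right)^{2} = \left(-39\right)^{2} = 1521$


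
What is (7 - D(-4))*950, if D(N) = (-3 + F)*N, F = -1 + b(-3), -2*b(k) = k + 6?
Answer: -14250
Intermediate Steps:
b(k) = -3 - k/2 (b(k) = -(k + 6)/2 = -(6 + k)/2 = -3 - k/2)
F = -5/2 (F = -1 + (-3 - ½*(-3)) = -1 + (-3 + 3/2) = -1 - 3/2 = -5/2 ≈ -2.5000)
D(N) = -11*N/2 (D(N) = (-3 - 5/2)*N = -11*N/2)
(7 - D(-4))*950 = (7 - (-11)*(-4)/2)*950 = (7 - 1*22)*950 = (7 - 22)*950 = -15*950 = -14250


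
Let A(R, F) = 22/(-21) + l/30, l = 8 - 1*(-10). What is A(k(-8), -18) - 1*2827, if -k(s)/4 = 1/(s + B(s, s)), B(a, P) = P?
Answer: -296882/105 ≈ -2827.4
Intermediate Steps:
k(s) = -2/s (k(s) = -4/(s + s) = -4*1/(2*s) = -2/s)
l = 18 (l = 8 + 10 = 18)
A(R, F) = -47/105 (A(R, F) = 22/(-21) + 18/30 = 22*(-1/21) + 18*(1/30) = -22/21 + ⅗ = -47/105)
A(k(-8), -18) - 1*2827 = -47/105 - 1*2827 = -47/105 - 2827 = -296882/105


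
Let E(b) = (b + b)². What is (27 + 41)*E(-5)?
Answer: 6800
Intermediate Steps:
E(b) = 4*b² (E(b) = (2*b)² = 4*b²)
(27 + 41)*E(-5) = (27 + 41)*(4*(-5)²) = 68*(4*25) = 68*100 = 6800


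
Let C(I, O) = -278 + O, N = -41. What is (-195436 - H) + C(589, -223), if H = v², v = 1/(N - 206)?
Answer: -11953920434/61009 ≈ -1.9594e+5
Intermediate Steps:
v = -1/247 (v = 1/(-41 - 206) = 1/(-247) = -1/247 ≈ -0.0040486)
H = 1/61009 (H = (-1/247)² = 1/61009 ≈ 1.6391e-5)
(-195436 - H) + C(589, -223) = (-195436 - 1*1/61009) + (-278 - 223) = (-195436 - 1/61009) - 501 = -11923354925/61009 - 501 = -11953920434/61009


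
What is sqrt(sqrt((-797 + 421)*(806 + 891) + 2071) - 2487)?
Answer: sqrt(-2487 + I*sqrt(636001)) ≈ 7.8974 + 50.491*I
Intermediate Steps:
sqrt(sqrt((-797 + 421)*(806 + 891) + 2071) - 2487) = sqrt(sqrt(-376*1697 + 2071) - 2487) = sqrt(sqrt(-638072 + 2071) - 2487) = sqrt(sqrt(-636001) - 2487) = sqrt(I*sqrt(636001) - 2487) = sqrt(-2487 + I*sqrt(636001))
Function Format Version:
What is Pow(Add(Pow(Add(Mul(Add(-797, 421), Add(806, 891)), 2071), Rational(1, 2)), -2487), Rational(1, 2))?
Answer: Pow(Add(-2487, Mul(I, Pow(636001, Rational(1, 2)))), Rational(1, 2)) ≈ Add(7.8974, Mul(50.491, I))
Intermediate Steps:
Pow(Add(Pow(Add(Mul(Add(-797, 421), Add(806, 891)), 2071), Rational(1, 2)), -2487), Rational(1, 2)) = Pow(Add(Pow(Add(Mul(-376, 1697), 2071), Rational(1, 2)), -2487), Rational(1, 2)) = Pow(Add(Pow(Add(-638072, 2071), Rational(1, 2)), -2487), Rational(1, 2)) = Pow(Add(Pow(-636001, Rational(1, 2)), -2487), Rational(1, 2)) = Pow(Add(Mul(I, Pow(636001, Rational(1, 2))), -2487), Rational(1, 2)) = Pow(Add(-2487, Mul(I, Pow(636001, Rational(1, 2)))), Rational(1, 2))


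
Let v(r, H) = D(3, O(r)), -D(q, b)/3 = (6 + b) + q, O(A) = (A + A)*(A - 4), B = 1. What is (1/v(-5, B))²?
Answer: 1/88209 ≈ 1.1337e-5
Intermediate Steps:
O(A) = 2*A*(-4 + A) (O(A) = (2*A)*(-4 + A) = 2*A*(-4 + A))
D(q, b) = -18 - 3*b - 3*q (D(q, b) = -3*((6 + b) + q) = -3*(6 + b + q) = -18 - 3*b - 3*q)
v(r, H) = -27 - 6*r*(-4 + r) (v(r, H) = -18 - 6*r*(-4 + r) - 3*3 = -18 - 6*r*(-4 + r) - 9 = -27 - 6*r*(-4 + r))
(1/v(-5, B))² = (1/(-27 - 6*(-5)² + 24*(-5)))² = (1/(-27 - 6*25 - 120))² = (1/(-27 - 150 - 120))² = (1/(-297))² = (-1/297)² = 1/88209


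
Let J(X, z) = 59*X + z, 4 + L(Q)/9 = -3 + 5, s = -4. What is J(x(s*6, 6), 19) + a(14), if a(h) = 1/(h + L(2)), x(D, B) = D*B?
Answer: -33909/4 ≈ -8477.3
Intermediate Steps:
L(Q) = -18 (L(Q) = -36 + 9*(-3 + 5) = -36 + 9*2 = -36 + 18 = -18)
x(D, B) = B*D
J(X, z) = z + 59*X
a(h) = 1/(-18 + h) (a(h) = 1/(h - 18) = 1/(-18 + h))
J(x(s*6, 6), 19) + a(14) = (19 + 59*(6*(-4*6))) + 1/(-18 + 14) = (19 + 59*(6*(-24))) + 1/(-4) = (19 + 59*(-144)) - 1/4 = (19 - 8496) - 1/4 = -8477 - 1/4 = -33909/4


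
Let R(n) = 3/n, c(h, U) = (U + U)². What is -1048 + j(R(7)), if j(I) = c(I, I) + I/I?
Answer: -51267/49 ≈ -1046.3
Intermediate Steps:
c(h, U) = 4*U² (c(h, U) = (2*U)² = 4*U²)
j(I) = 1 + 4*I² (j(I) = 4*I² + I/I = 4*I² + 1 = 1 + 4*I²)
-1048 + j(R(7)) = -1048 + (1 + 4*(3/7)²) = -1048 + (1 + 4*(9/49)) = -1048 + (1 + 36/49) = -1048 + 85/49 = -51267/49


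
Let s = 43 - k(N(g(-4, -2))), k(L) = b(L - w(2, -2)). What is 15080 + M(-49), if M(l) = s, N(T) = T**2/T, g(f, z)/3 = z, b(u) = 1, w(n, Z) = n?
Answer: 15122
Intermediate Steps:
g(f, z) = 3*z
N(T) = T
k(L) = 1
s = 42 (s = 43 - 1*1 = 43 - 1 = 42)
M(l) = 42
15080 + M(-49) = 15080 + 42 = 15122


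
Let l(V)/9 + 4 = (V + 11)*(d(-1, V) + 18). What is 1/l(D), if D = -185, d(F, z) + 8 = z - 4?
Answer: 1/280278 ≈ 3.5679e-6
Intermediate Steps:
d(F, z) = -12 + z (d(F, z) = -8 + (z - 4) = -8 + (-4 + z) = -12 + z)
l(V) = -36 + 9*(6 + V)*(11 + V) (l(V) = -36 + 9*((V + 11)*((-12 + V) + 18)) = -36 + 9*((11 + V)*(6 + V)) = -36 + 9*((6 + V)*(11 + V)) = -36 + 9*(6 + V)*(11 + V))
1/l(D) = 1/(558 + 9*(-185)² + 153*(-185)) = 1/(558 + 9*34225 - 28305) = 1/(558 + 308025 - 28305) = 1/280278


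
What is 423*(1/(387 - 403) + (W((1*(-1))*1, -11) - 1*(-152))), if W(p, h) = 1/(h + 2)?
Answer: 1027561/16 ≈ 64223.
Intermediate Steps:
W(p, h) = 1/(2 + h)
423*(1/(387 - 403) + (W((1*(-1))*1, -11) - 1*(-152))) = 423*(1/(387 - 403) + (1/(2 - 11) - 1*(-152))) = 423*(1/(-16) + (1/(-9) + 152)) = 423*(-1/16 + (-⅑ + 152)) = 423*(-1/16 + 1367/9) = 423*(21863/144) = 1027561/16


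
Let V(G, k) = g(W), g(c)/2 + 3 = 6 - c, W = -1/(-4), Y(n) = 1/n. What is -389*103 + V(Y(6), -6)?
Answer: -80123/2 ≈ -40062.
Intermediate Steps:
W = ¼ (W = -1*(-¼) = ¼ ≈ 0.25000)
g(c) = 6 - 2*c (g(c) = -6 + 2*(6 - c) = -6 + (12 - 2*c) = 6 - 2*c)
V(G, k) = 11/2 (V(G, k) = 6 - 2*¼ = 6 - ½ = 11/2)
-389*103 + V(Y(6), -6) = -389*103 + 11/2 = -40067 + 11/2 = -80123/2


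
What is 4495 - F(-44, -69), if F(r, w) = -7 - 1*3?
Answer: 4505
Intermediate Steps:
F(r, w) = -10 (F(r, w) = -7 - 3 = -10)
4495 - F(-44, -69) = 4495 - 1*(-10) = 4495 + 10 = 4505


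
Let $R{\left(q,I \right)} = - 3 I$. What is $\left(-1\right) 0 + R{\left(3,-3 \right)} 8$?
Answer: $72$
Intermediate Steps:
$\left(-1\right) 0 + R{\left(3,-3 \right)} 8 = \left(-1\right) 0 + \left(-3\right) \left(-3\right) 8 = 0 + 9 \cdot 8 = 0 + 72 = 72$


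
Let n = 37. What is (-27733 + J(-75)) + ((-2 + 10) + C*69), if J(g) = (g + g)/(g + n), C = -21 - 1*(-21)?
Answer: -526700/19 ≈ -27721.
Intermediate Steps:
C = 0 (C = -21 + 21 = 0)
J(g) = 2*g/(37 + g) (J(g) = (g + g)/(g + 37) = (2*g)/(37 + g) = 2*g/(37 + g))
(-27733 + J(-75)) + ((-2 + 10) + C*69) = (-27733 + 2*(-75)/(37 - 75)) + ((-2 + 10) + 0*69) = (-27733 + 2*(-75)/(-38)) + (8 + 0) = (-27733 + 2*(-75)*(-1/38)) + 8 = (-27733 + 75/19) + 8 = -526852/19 + 8 = -526700/19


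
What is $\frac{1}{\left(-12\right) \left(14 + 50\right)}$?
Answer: $- \frac{1}{768} \approx -0.0013021$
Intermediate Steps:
$\frac{1}{\left(-12\right) \left(14 + 50\right)} = \frac{1}{\left(-12\right) 64} = \frac{1}{-768} = - \frac{1}{768}$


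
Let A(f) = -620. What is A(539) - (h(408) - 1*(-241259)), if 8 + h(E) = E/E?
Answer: -241872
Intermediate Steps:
h(E) = -7 (h(E) = -8 + E/E = -8 + 1 = -7)
A(539) - (h(408) - 1*(-241259)) = -620 - (-7 - 1*(-241259)) = -620 - (-7 + 241259) = -620 - 1*241252 = -620 - 241252 = -241872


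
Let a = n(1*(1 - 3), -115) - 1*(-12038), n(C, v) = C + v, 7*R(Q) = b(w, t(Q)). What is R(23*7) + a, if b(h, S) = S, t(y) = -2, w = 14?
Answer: 83445/7 ≈ 11921.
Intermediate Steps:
R(Q) = -2/7 (R(Q) = (⅐)*(-2) = -2/7)
a = 11921 (a = (1*(1 - 3) - 115) - 1*(-12038) = (1*(-2) - 115) + 12038 = (-2 - 115) + 12038 = -117 + 12038 = 11921)
R(23*7) + a = -2/7 + 11921 = 83445/7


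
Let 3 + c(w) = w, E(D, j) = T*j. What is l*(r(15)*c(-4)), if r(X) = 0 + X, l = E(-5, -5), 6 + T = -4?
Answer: -5250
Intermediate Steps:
T = -10 (T = -6 - 4 = -10)
E(D, j) = -10*j
c(w) = -3 + w
l = 50 (l = -10*(-5) = 50)
r(X) = X
l*(r(15)*c(-4)) = 50*(15*(-3 - 4)) = 50*(15*(-7)) = 50*(-105) = -5250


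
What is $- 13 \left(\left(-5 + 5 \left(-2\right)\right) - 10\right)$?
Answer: $325$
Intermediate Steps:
$- 13 \left(\left(-5 + 5 \left(-2\right)\right) - 10\right) = - 13 \left(\left(-5 - 10\right) - 10\right) = - 13 \left(-15 - 10\right) = \left(-13\right) \left(-25\right) = 325$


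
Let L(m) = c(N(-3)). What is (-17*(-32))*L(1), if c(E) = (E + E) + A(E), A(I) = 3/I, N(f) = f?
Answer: -3808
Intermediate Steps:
c(E) = 2*E + 3/E (c(E) = (E + E) + 3/E = 2*E + 3/E)
L(m) = -7 (L(m) = 2*(-3) + 3/(-3) = -6 + 3*(-1/3) = -6 - 1 = -7)
(-17*(-32))*L(1) = -17*(-32)*(-7) = 544*(-7) = -3808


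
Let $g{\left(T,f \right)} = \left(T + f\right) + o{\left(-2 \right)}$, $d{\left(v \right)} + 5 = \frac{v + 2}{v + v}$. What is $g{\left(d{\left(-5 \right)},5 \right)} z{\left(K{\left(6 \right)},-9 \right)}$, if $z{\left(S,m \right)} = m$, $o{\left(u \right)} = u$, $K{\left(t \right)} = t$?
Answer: $\frac{153}{10} \approx 15.3$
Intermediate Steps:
$d{\left(v \right)} = -5 + \frac{2 + v}{2 v}$ ($d{\left(v \right)} = -5 + \frac{v + 2}{v + v} = -5 + \frac{2 + v}{2 v}$)
$g{\left(T,f \right)} = -2 + T + f$ ($g{\left(T,f \right)} = \left(T + f\right) - 2 = -2 + T + f$)
$g{\left(d{\left(-5 \right)},5 \right)} z{\left(K{\left(6 \right)},-9 \right)} = \left(-2 - \left(\frac{9}{2} - \frac{1}{-5}\right) + 5\right) \left(-9\right) = \left(-2 - \frac{47}{10} + 5\right) \left(-9\right) = \left(- \frac{17}{10}\right) \left(-9\right) = \frac{153}{10}$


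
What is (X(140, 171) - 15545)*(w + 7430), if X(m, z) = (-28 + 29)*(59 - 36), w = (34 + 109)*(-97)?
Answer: 99977202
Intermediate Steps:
w = -13871 (w = 143*(-97) = -13871)
X(m, z) = 23 (X(m, z) = 1*23 = 23)
(X(140, 171) - 15545)*(w + 7430) = (23 - 15545)*(-13871 + 7430) = -15522*(-6441) = 99977202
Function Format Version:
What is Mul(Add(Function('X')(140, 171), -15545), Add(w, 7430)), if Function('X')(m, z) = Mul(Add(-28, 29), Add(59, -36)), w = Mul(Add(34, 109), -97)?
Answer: 99977202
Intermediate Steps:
w = -13871 (w = Mul(143, -97) = -13871)
Function('X')(m, z) = 23 (Function('X')(m, z) = Mul(1, 23) = 23)
Mul(Add(Function('X')(140, 171), -15545), Add(w, 7430)) = Mul(Add(23, -15545), Add(-13871, 7430)) = Mul(-15522, -6441) = 99977202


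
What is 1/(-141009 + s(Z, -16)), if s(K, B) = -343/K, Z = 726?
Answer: -726/102372877 ≈ -7.0917e-6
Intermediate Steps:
1/(-141009 + s(Z, -16)) = 1/(-141009 - 343/726) = 1/(-102372877/726) = -726/102372877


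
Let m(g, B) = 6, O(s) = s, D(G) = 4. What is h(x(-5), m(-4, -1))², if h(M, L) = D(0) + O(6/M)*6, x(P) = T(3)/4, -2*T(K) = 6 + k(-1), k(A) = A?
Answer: 71824/25 ≈ 2873.0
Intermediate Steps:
T(K) = -5/2 (T(K) = -(6 - 1)/2 = -½*5 = -5/2)
x(P) = -5/8 (x(P) = -5/2/4 = -5/2*¼ = -5/8)
h(M, L) = 4 + 36/M (h(M, L) = 4 + (6/M)*6 = 4 + 36/M)
h(x(-5), m(-4, -1))² = (4 + 36/(-5/8))² = (4 + 36*(-8/5))² = (4 - 288/5)² = (-268/5)² = 71824/25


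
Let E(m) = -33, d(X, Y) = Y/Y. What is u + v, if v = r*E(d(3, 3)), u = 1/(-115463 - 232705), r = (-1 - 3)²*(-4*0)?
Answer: -1/348168 ≈ -2.8722e-6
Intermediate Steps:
d(X, Y) = 1
r = 0 (r = (-4)²*0 = 16*0 = 0)
u = -1/348168 (u = 1/(-348168) = -1/348168 ≈ -2.8722e-6)
v = 0 (v = 0*(-33) = 0)
u + v = -1/348168 + 0 = -1/348168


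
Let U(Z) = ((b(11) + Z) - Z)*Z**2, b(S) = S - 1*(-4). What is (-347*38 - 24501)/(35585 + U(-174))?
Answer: -37687/489725 ≈ -0.076955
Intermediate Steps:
b(S) = 4 + S (b(S) = S + 4 = 4 + S)
U(Z) = 15*Z**2 (U(Z) = (((4 + 11) + Z) - Z)*Z**2 = ((15 + Z) - Z)*Z**2 = 15*Z**2)
(-347*38 - 24501)/(35585 + U(-174)) = (-347*38 - 24501)/(35585 + 15*(-174)**2) = (-13186 - 24501)/(35585 + 15*30276) = -37687/(35585 + 454140) = -37687/489725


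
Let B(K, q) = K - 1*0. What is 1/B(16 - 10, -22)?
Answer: ⅙ ≈ 0.16667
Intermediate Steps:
B(K, q) = K (B(K, q) = K + 0 = K)
1/B(16 - 10, -22) = 1/(16 - 10) = 1/6 = ⅙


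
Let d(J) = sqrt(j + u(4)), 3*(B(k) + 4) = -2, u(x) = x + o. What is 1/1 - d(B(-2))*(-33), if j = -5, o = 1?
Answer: 1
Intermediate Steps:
u(x) = 1 + x (u(x) = x + 1 = 1 + x)
B(k) = -14/3 (B(k) = -4 + (1/3)*(-2) = -4 - 2/3 = -14/3)
d(J) = 0 (d(J) = sqrt(-5 + (1 + 4)) = sqrt(-5 + 5) = sqrt(0) = 0)
1/1 - d(B(-2))*(-33) = 1/1 - 1*0*(-33) = 1 + 0*(-33) = 1 + 0 = 1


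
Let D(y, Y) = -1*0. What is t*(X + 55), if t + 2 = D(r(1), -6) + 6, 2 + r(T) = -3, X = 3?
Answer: 232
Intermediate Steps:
r(T) = -5 (r(T) = -2 - 3 = -5)
D(y, Y) = 0
t = 4 (t = -2 + (0 + 6) = -2 + 6 = 4)
t*(X + 55) = 4*(3 + 55) = 4*58 = 232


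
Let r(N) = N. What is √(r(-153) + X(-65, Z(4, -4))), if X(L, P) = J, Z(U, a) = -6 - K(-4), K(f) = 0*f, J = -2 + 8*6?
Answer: I*√107 ≈ 10.344*I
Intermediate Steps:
J = 46 (J = -2 + 48 = 46)
K(f) = 0
Z(U, a) = -6 (Z(U, a) = -6 - 1*0 = -6 + 0 = -6)
X(L, P) = 46
√(r(-153) + X(-65, Z(4, -4))) = √(-153 + 46) = √(-107) = I*√107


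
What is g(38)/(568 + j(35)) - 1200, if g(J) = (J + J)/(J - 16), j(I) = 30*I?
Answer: -10678781/8899 ≈ -1200.0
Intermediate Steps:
g(J) = 2*J/(-16 + J) (g(J) = (2*J)/(-16 + J) = 2*J/(-16 + J))
g(38)/(568 + j(35)) - 1200 = (2*38/(-16 + 38))/(568 + 30*35) - 1200 = (2*38/22)/(568 + 1050) - 1200 = (2*38*(1/22))/1618 - 1200 = (38/11)*(1/1618) - 1200 = 19/8899 - 1200 = -10678781/8899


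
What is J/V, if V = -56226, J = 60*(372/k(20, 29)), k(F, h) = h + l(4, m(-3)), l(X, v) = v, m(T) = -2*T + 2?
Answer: -3720/346727 ≈ -0.010729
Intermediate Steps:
m(T) = 2 - 2*T
k(F, h) = 8 + h (k(F, h) = h + (2 - 2*(-3)) = h + (2 + 6) = h + 8 = 8 + h)
J = 22320/37 (J = 60*(372/(8 + 29)) = 60*(372/37) = 22320/37 ≈ 603.24)
J/V = (22320/37)/(-56226) = (22320/37)*(-1/56226) = -3720/346727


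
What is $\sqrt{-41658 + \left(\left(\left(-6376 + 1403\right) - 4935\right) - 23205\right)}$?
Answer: $i \sqrt{74771} \approx 273.44 i$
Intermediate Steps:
$\sqrt{-41658 + \left(\left(\left(-6376 + 1403\right) - 4935\right) - 23205\right)} = \sqrt{-41658 - 33113} = \sqrt{-74771} = i \sqrt{74771}$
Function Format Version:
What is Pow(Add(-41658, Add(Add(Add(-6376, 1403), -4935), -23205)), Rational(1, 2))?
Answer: Mul(I, Pow(74771, Rational(1, 2))) ≈ Mul(273.44, I)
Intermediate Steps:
Pow(Add(-41658, Add(Add(Add(-6376, 1403), -4935), -23205)), Rational(1, 2)) = Pow(Add(-41658, Add(Add(-4973, -4935), -23205)), Rational(1, 2)) = Pow(Add(-41658, Add(-9908, -23205)), Rational(1, 2)) = Pow(Add(-41658, -33113), Rational(1, 2)) = Pow(-74771, Rational(1, 2)) = Mul(I, Pow(74771, Rational(1, 2)))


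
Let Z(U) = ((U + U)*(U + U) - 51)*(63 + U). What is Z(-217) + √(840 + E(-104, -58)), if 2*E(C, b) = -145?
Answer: -28998970 + √3070/2 ≈ -2.8999e+7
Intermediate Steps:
E(C, b) = -145/2 (E(C, b) = (½)*(-145) = -145/2)
Z(U) = (-51 + 4*U²)*(63 + U) (Z(U) = ((2*U)*(2*U) - 51)*(63 + U) = (4*U² - 51)*(63 + U) = (-51 + 4*U²)*(63 + U))
Z(-217) + √(840 + E(-104, -58)) = (-3213 - 51*(-217) + 4*(-217)³ + 252*(-217)²) + √(840 - 145/2) = (-3213 + 11067 + 4*(-10218313) + 252*47089) + √(1535/2) = (-3213 + 11067 - 40873252 + 11866428) + √3070/2 = -28998970 + √3070/2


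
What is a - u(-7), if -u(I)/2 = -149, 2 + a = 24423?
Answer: 24123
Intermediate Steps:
a = 24421 (a = -2 + 24423 = 24421)
u(I) = 298 (u(I) = -2*(-149) = 298)
a - u(-7) = 24421 - 1*298 = 24421 - 298 = 24123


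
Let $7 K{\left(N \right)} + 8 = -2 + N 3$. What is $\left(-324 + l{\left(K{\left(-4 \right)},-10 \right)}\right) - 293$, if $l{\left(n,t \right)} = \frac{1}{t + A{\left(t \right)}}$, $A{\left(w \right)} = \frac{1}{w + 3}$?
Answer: $- \frac{43814}{71} \approx -617.1$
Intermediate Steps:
$A{\left(w \right)} = \frac{1}{3 + w}$
$K{\left(N \right)} = - \frac{10}{7} + \frac{3 N}{7}$ ($K{\left(N \right)} = - \frac{8}{7} + \frac{-2 + N 3}{7} = - \frac{8}{7} + \frac{-2 + 3 N}{7} = - \frac{8}{7} + \left(- \frac{2}{7} + \frac{3 N}{7}\right) = - \frac{10}{7} + \frac{3 N}{7}$)
$l{\left(n,t \right)} = \frac{1}{t + \frac{1}{3 + t}}$
$\left(-324 + l{\left(K{\left(-4 \right)},-10 \right)}\right) - 293 = \left(-324 + \frac{3 - 10}{1 - 10 \left(3 - 10\right)}\right) - 293 = \left(-324 + \frac{1}{1 - -70} \left(-7\right)\right) - 293 = \left(-324 + \frac{1}{1 + 70} \left(-7\right)\right) - 293 = \left(-324 + \frac{1}{71} \left(-7\right)\right) - 293 = \left(-324 - \frac{7}{71}\right) - 293 = - \frac{23011}{71} - 293 = - \frac{43814}{71}$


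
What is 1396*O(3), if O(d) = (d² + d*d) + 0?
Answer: 25128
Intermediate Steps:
O(d) = 2*d² (O(d) = (d² + d²) + 0 = 2*d² + 0 = 2*d²)
1396*O(3) = 1396*(2*3²) = 1396*(2*9) = 1396*18 = 25128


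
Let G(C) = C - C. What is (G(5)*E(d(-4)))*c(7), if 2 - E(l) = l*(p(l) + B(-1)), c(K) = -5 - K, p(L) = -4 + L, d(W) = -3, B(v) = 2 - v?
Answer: 0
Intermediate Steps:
G(C) = 0
E(l) = 2 - l*(-1 + l) (E(l) = 2 - l*((-4 + l) + (2 - 1*(-1))) = 2 - l*((-4 + l) + (2 + 1)) = 2 - l*((-4 + l) + 3) = 2 - l*(-1 + l))
(G(5)*E(d(-4)))*c(7) = (0*(2 - 3 - 1*(-3)²))*(-5 - 1*7) = (0*(2 - 3 - 1*9))*(-5 - 7) = (0*(2 - 3 - 9))*(-12) = (0*(-10))*(-12) = 0*(-12) = 0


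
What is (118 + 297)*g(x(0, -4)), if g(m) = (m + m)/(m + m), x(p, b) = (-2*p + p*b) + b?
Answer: 415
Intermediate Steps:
x(p, b) = b - 2*p + b*p (x(p, b) = (-2*p + b*p) + b = b - 2*p + b*p)
g(m) = 1 (g(m) = (2*m)/((2*m)) = (2*m)*(1/(2*m)) = 1)
(118 + 297)*g(x(0, -4)) = (118 + 297)*1 = 415*1 = 415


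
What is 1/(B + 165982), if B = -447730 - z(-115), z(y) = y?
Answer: -1/281633 ≈ -3.5507e-6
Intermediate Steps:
B = -447615 (B = -447730 - 1*(-115) = -447730 + 115 = -447615)
1/(B + 165982) = 1/(-447615 + 165982) = 1/(-281633) = -1/281633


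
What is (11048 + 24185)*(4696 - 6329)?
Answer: -57535489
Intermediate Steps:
(11048 + 24185)*(4696 - 6329) = 35233*(-1633) = -57535489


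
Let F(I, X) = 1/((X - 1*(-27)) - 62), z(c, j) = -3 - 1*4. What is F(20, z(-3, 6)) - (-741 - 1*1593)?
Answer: 98027/42 ≈ 2334.0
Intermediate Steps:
z(c, j) = -7 (z(c, j) = -3 - 4 = -7)
F(I, X) = 1/(-35 + X) (F(I, X) = 1/((X + 27) - 62) = 1/((27 + X) - 62) = 1/(-35 + X))
F(20, z(-3, 6)) - (-741 - 1*1593) = 1/(-35 - 7) - (-741 - 1*1593) = 1/(-42) - (-741 - 1593) = -1/42 - 1*(-2334) = -1/42 + 2334 = 98027/42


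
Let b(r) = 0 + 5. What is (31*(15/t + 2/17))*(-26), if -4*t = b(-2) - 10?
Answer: -166036/17 ≈ -9766.8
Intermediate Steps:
b(r) = 5
t = 5/4 (t = -(5 - 10)/4 = -1/4*(-5) = 5/4 ≈ 1.2500)
(31*(15/t + 2/17))*(-26) = (31*(15/(5/4) + 2/17))*(-26) = (31*(15*(4/5) + 2*(1/17)))*(-26) = (31*(12 + 2/17))*(-26) = (31*(206/17))*(-26) = (6386/17)*(-26) = -166036/17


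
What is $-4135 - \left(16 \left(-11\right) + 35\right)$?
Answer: $-3994$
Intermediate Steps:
$-4135 - \left(16 \left(-11\right) + 35\right) = -4135 - \left(-176 + 35\right) = -4135 - -141 = -4135 + 141 = -3994$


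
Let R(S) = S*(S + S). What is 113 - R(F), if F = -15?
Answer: -337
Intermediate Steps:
R(S) = 2*S² (R(S) = S*(2*S) = 2*S²)
113 - R(F) = 113 - 2*(-15)² = 113 - 2*225 = 113 - 1*450 = 113 - 450 = -337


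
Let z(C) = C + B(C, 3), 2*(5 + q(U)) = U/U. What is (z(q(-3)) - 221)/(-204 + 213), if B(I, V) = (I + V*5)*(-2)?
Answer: -493/18 ≈ -27.389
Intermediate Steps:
q(U) = -9/2 (q(U) = -5 + (U/U)/2 = -5 + (½)*1 = -5 + ½ = -9/2)
B(I, V) = -10*V - 2*I (B(I, V) = (I + 5*V)*(-2) = -10*V - 2*I)
z(C) = -30 - C (z(C) = C + (-10*3 - 2*C) = C + (-30 - 2*C) = -30 - C)
(z(q(-3)) - 221)/(-204 + 213) = ((-30 - 1*(-9/2)) - 221)/(-204 + 213) = ((-30 + 9/2) - 221)/9 = (-51/2 - 221)*(⅑) = -493/2*⅑ = -493/18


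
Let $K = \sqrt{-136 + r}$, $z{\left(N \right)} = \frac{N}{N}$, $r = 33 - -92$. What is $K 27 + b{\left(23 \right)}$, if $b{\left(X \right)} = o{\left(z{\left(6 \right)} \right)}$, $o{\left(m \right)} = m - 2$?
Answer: $-1 + 27 i \sqrt{11} \approx -1.0 + 89.549 i$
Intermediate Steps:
$r = 125$ ($r = 33 + 92 = 125$)
$z{\left(N \right)} = 1$
$o{\left(m \right)} = -2 + m$
$b{\left(X \right)} = -1$ ($b{\left(X \right)} = -2 + 1 = -1$)
$K = i \sqrt{11}$ ($K = \sqrt{-136 + 125} = \sqrt{-11} = i \sqrt{11} \approx 3.3166 i$)
$K 27 + b{\left(23 \right)} = i \sqrt{11} \cdot 27 - 1 = 27 i \sqrt{11} - 1 = -1 + 27 i \sqrt{11}$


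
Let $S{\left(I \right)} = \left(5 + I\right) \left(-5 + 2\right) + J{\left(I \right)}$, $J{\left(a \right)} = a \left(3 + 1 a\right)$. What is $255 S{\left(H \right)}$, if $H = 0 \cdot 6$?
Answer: $-3825$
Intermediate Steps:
$H = 0$
$J{\left(a \right)} = a \left(3 + a\right)$
$S{\left(I \right)} = -15 - 3 I + I \left(3 + I\right)$ ($S{\left(I \right)} = \left(5 + I\right) \left(-5 + 2\right) + I \left(3 + I\right) = \left(5 + I\right) \left(-3\right) + I \left(3 + I\right) = \left(-15 - 3 I\right) + I \left(3 + I\right) = -15 - 3 I + I \left(3 + I\right)$)
$255 S{\left(H \right)} = 255 \left(-15 + 0^{2}\right) = 255 \left(-15 + 0\right) = 255 \left(-15\right) = -3825$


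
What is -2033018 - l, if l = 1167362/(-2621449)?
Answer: -5329451835720/2621449 ≈ -2.0330e+6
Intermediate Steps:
l = -1167362/2621449 (l = 1167362*(-1/2621449) = -1167362/2621449 ≈ -0.44531)
-2033018 - l = -2033018 - 1*(-1167362/2621449) = -2033018 + 1167362/2621449 = -5329451835720/2621449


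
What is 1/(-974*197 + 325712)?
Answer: 1/133834 ≈ 7.4719e-6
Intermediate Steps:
1/(-974*197 + 325712) = 1/(-191878 + 325712) = 1/133834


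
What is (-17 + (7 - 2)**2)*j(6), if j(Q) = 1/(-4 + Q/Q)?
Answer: -8/3 ≈ -2.6667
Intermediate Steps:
j(Q) = -1/3 (j(Q) = 1/(-4 + 1) = 1/(-3) = -1/3)
(-17 + (7 - 2)**2)*j(6) = (-17 + (7 - 2)**2)*(-1/3) = (-17 + 5**2)*(-1/3) = (-17 + 25)*(-1/3) = 8*(-1/3) = -8/3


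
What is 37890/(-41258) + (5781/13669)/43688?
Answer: -26872423971/29261392328 ≈ -0.91836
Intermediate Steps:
37890/(-41258) + (5781/13669)/43688 = 37890*(-1/41258) + (5781*(1/13669))*(1/43688) = -45/49 + (5781/13669)*(1/43688) = -45/49 + 5781/597171272 = -26872423971/29261392328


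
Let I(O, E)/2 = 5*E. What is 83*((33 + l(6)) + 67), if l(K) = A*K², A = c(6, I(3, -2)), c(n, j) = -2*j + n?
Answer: 145748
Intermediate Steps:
I(O, E) = 10*E (I(O, E) = 2*(5*E) = 10*E)
c(n, j) = n - 2*j
A = 46 (A = 6 - 20*(-2) = 6 - 2*(-20) = 6 + 40 = 46)
l(K) = 46*K²
83*((33 + l(6)) + 67) = 83*((33 + 46*6²) + 67) = 83*((33 + 46*36) + 67) = 83*((33 + 1656) + 67) = 83*(1689 + 67) = 83*1756 = 145748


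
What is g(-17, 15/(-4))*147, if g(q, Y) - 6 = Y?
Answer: 1323/4 ≈ 330.75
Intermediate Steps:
g(q, Y) = 6 + Y
g(-17, 15/(-4))*147 = (6 + 15/(-4))*147 = (6 + 15*(-1/4))*147 = (6 - 15/4)*147 = (9/4)*147 = 1323/4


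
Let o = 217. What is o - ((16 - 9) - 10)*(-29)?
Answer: 130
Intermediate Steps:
o - ((16 - 9) - 10)*(-29) = 217 - ((16 - 9) - 10)*(-29) = 217 - (7 - 10)*(-29) = 217 - (-3)*(-29) = 217 - 1*87 = 217 - 87 = 130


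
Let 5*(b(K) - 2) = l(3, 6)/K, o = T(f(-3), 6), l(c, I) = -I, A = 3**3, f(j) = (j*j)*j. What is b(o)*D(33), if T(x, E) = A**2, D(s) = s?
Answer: 26708/405 ≈ 65.946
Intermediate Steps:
f(j) = j**3 (f(j) = j**2*j = j**3)
A = 27
T(x, E) = 729 (T(x, E) = 27**2 = 729)
o = 729
b(K) = 2 - 6/(5*K) (b(K) = 2 + ((-1*6)/K)/5 = 2 + (-6/K)/5 = 2 - 6/(5*K))
b(o)*D(33) = (2 - 6/5/729)*33 = (2 - 6/5*1/729)*33 = (2 - 2/1215)*33 = (2428/1215)*33 = 26708/405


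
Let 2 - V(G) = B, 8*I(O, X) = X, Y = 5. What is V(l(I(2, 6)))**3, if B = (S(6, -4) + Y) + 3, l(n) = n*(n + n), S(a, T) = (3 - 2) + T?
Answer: -27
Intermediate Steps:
I(O, X) = X/8
S(a, T) = 1 + T
l(n) = 2*n**2 (l(n) = n*(2*n) = 2*n**2)
B = 5 (B = ((1 - 4) + 5) + 3 = (-3 + 5) + 3 = 2 + 3 = 5)
V(G) = -3 (V(G) = 2 - 1*5 = 2 - 5 = -3)
V(l(I(2, 6)))**3 = (-3)**3 = -27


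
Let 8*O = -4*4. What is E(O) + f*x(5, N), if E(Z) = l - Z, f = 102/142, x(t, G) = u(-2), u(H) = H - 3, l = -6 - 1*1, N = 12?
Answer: -610/71 ≈ -8.5916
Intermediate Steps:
O = -2 (O = (-4*4)/8 = (1/8)*(-16) = -2)
l = -7 (l = -6 - 1 = -7)
u(H) = -3 + H
x(t, G) = -5 (x(t, G) = -3 - 2 = -5)
f = 51/71 (f = 102*(1/142) = 51/71 ≈ 0.71831)
E(Z) = -7 - Z
E(O) + f*x(5, N) = (-7 - 1*(-2)) + (51/71)*(-5) = (-7 + 2) - 255/71 = -5 - 255/71 = -610/71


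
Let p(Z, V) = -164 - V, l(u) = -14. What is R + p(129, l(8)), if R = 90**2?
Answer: 7950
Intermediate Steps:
R = 8100
R + p(129, l(8)) = 8100 + (-164 - 1*(-14)) = 8100 + (-164 + 14) = 8100 - 150 = 7950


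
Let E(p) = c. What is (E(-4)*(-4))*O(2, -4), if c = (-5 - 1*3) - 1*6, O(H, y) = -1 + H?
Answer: 56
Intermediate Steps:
c = -14 (c = (-5 - 3) - 6 = -8 - 6 = -14)
E(p) = -14
(E(-4)*(-4))*O(2, -4) = (-14*(-4))*(-1 + 2) = 56*1 = 56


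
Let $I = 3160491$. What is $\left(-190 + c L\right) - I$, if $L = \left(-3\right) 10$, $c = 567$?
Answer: $-3177691$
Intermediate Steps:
$L = -30$
$\left(-190 + c L\right) - I = \left(-190 + 567 \left(-30\right)\right) - 3160491 = \left(-190 - 17010\right) - 3160491 = -17200 - 3160491 = -3177691$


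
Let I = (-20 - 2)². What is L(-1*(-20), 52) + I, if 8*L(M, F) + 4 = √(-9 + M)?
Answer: 967/2 + √11/8 ≈ 483.91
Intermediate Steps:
L(M, F) = -½ + √(-9 + M)/8
I = 484 (I = (-22)² = 484)
L(-1*(-20), 52) + I = (-½ + √(-9 - 1*(-20))/8) + 484 = (-½ + √(-9 + 20)/8) + 484 = (-½ + √11/8) + 484 = 967/2 + √11/8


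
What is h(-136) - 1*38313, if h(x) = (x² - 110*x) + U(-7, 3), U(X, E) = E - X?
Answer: -4847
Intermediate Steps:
h(x) = 10 + x² - 110*x (h(x) = (x² - 110*x) + (3 - 1*(-7)) = (x² - 110*x) + (3 + 7) = (x² - 110*x) + 10 = 10 + x² - 110*x)
h(-136) - 1*38313 = (10 + (-136)² - 110*(-136)) - 1*38313 = (10 + 18496 + 14960) - 38313 = 33466 - 38313 = -4847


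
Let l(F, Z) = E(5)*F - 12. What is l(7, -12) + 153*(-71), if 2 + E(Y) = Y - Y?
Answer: -10889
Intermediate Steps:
E(Y) = -2 (E(Y) = -2 + (Y - Y) = -2 + 0 = -2)
l(F, Z) = -12 - 2*F (l(F, Z) = -2*F - 12 = -12 - 2*F)
l(7, -12) + 153*(-71) = (-12 - 2*7) + 153*(-71) = (-12 - 14) - 10863 = -26 - 10863 = -10889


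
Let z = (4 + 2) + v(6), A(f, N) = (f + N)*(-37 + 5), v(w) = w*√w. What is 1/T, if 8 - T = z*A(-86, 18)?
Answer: 1631/106563064 - 204*√6/13320383 ≈ -2.2208e-5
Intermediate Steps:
v(w) = w^(3/2)
A(f, N) = -32*N - 32*f (A(f, N) = (N + f)*(-32) = -32*N - 32*f)
z = 6 + 6*√6 (z = (4 + 2) + 6^(3/2) = 6 + 6*√6 ≈ 20.697)
T = -13048 - 13056*√6 (T = 8 - (6 + 6*√6)*(-32*18 - 32*(-86)) = 8 - (6 + 6*√6)*(-576 + 2752) = 8 - (6 + 6*√6)*2176 = 8 - (13056 + 13056*√6) = 8 + (-13056 - 13056*√6) = -13048 - 13056*√6 ≈ -45029.)
1/T = 1/(-13048 - 13056*√6)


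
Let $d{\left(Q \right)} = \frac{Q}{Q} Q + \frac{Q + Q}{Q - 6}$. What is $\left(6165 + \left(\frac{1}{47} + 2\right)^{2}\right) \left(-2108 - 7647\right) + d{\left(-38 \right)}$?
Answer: $- \frac{1462300841941}{24299} \approx -6.0179 \cdot 10^{7}$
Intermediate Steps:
$d{\left(Q \right)} = Q + \frac{2 Q}{-6 + Q}$ ($d{\left(Q \right)} = 1 Q + \frac{2 Q}{-6 + Q} = Q + \frac{2 Q}{-6 + Q}$)
$\left(6165 + \left(\frac{1}{47} + 2\right)^{2}\right) \left(-2108 - 7647\right) + d{\left(-38 \right)} = \left(6165 + \left(\frac{1}{47} + 2\right)^{2}\right) \left(-2108 - 7647\right) - \frac{38 \left(-4 - 38\right)}{-6 - 38} = \left(6165 + \left(\frac{1}{47} + 2\right)^{2}\right) \left(-9755\right) - 38 \frac{1}{-44} \left(-42\right) = \left(6165 + \left(\frac{95}{47}\right)^{2}\right) \left(-9755\right) - \left(- \frac{19}{22}\right) \left(-42\right) = \left(6165 + \frac{9025}{2209}\right) \left(-9755\right) - \frac{399}{11} = \frac{13627510}{2209} \left(-9755\right) - \frac{399}{11} = - \frac{132936360050}{2209} - \frac{399}{11} = - \frac{1462300841941}{24299}$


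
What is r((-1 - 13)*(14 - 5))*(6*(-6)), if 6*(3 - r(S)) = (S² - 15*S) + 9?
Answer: 106542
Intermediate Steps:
r(S) = 3/2 - S²/6 + 5*S/2 (r(S) = 3 - ((S² - 15*S) + 9)/6 = 3 - (9 + S² - 15*S)/6 = 3 + (-3/2 - S²/6 + 5*S/2) = 3/2 - S²/6 + 5*S/2)
r((-1 - 13)*(14 - 5))*(6*(-6)) = (3/2 - (-1 - 13)²*(14 - 5)²/6 + 5*((-1 - 13)*(14 - 5))/2)*(6*(-6)) = (3/2 - (-14*9)²/6 + 5*(-14*9)/2)*(-36) = (3/2 - ⅙*(-126)² + (5/2)*(-126))*(-36) = (3/2 - ⅙*15876 - 315)*(-36) = (3/2 - 2646 - 315)*(-36) = -5919/2*(-36) = 106542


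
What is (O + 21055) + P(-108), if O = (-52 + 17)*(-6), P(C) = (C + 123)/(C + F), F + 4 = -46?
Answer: 3359855/158 ≈ 21265.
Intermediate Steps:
F = -50 (F = -4 - 46 = -50)
P(C) = (123 + C)/(-50 + C) (P(C) = (C + 123)/(C - 50) = (123 + C)/(-50 + C))
O = 210 (O = -35*(-6) = 210)
(O + 21055) + P(-108) = (210 + 21055) + (123 - 108)/(-50 - 108) = 21265 + 15/(-158) = 21265 - 1/158*15 = 21265 - 15/158 = 3359855/158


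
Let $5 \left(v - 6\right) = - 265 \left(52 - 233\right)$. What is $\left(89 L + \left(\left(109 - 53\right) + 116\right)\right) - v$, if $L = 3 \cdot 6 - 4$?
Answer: $-8181$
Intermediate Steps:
$L = 14$ ($L = 18 - 4 = 14$)
$v = 9599$ ($v = 6 + \frac{\left(-265\right) \left(52 - 233\right)}{5} = 6 + \frac{\left(-265\right) \left(-181\right)}{5} = 6 + \frac{1}{5} \cdot 47965 = 6 + 9593 = 9599$)
$\left(89 L + \left(\left(109 - 53\right) + 116\right)\right) - v = \left(89 \cdot 14 + \left(\left(109 - 53\right) + 116\right)\right) - 9599 = \left(1246 + \left(56 + 116\right)\right) - 9599 = \left(1246 + 172\right) - 9599 = 1418 - 9599 = -8181$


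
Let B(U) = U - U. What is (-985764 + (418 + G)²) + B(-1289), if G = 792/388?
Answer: -7614979940/9409 ≈ -8.0933e+5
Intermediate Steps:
B(U) = 0
G = 198/97 (G = 792*(1/388) = 198/97 ≈ 2.0412)
(-985764 + (418 + G)²) + B(-1289) = (-985764 + (418 + 198/97)²) + 0 = (-985764 + (40744/97)²) + 0 = (-985764 + 1660073536/9409) + 0 = -7614979940/9409 + 0 = -7614979940/9409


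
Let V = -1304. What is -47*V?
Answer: 61288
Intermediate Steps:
-47*V = -47*(-1304) = 61288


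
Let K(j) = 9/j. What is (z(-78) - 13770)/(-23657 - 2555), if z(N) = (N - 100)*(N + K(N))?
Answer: -1749/340756 ≈ -0.0051327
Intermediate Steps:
z(N) = (-100 + N)*(N + 9/N) (z(N) = (N - 100)*(N + 9/N) = (-100 + N)*(N + 9/N))
(z(-78) - 13770)/(-23657 - 2555) = ((9 + (-78)**2 - 900/(-78) - 100*(-78)) - 13770)/(-23657 - 2555) = ((9 + 6084 - 900*(-1/78) + 7800) - 13770)/(-26212) = ((9 + 6084 + 150/13 + 7800) - 13770)*(-1/26212) = (180759/13 - 13770)*(-1/26212) = (1749/13)*(-1/26212) = -1749/340756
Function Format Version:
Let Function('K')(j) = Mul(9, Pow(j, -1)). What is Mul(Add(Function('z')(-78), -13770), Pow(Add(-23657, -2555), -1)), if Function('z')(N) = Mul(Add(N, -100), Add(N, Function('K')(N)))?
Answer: Rational(-1749, 340756) ≈ -0.0051327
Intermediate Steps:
Function('z')(N) = Mul(Add(-100, N), Add(N, Mul(9, Pow(N, -1)))) (Function('z')(N) = Mul(Add(N, -100), Add(N, Mul(9, Pow(N, -1)))) = Mul(Add(-100, N), Add(N, Mul(9, Pow(N, -1)))))
Mul(Add(Function('z')(-78), -13770), Pow(Add(-23657, -2555), -1)) = Mul(Add(Add(9, Pow(-78, 2), Mul(-900, Pow(-78, -1)), Mul(-100, -78)), -13770), Pow(Add(-23657, -2555), -1)) = Mul(Add(Add(9, 6084, Mul(-900, Rational(-1, 78)), 7800), -13770), Pow(-26212, -1)) = Mul(Add(Add(9, 6084, Rational(150, 13), 7800), -13770), Rational(-1, 26212)) = Mul(Add(Rational(180759, 13), -13770), Rational(-1, 26212)) = Mul(Rational(1749, 13), Rational(-1, 26212)) = Rational(-1749, 340756)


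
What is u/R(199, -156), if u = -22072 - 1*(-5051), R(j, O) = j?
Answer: -17021/199 ≈ -85.533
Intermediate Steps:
u = -17021 (u = -22072 + 5051 = -17021)
u/R(199, -156) = -17021/199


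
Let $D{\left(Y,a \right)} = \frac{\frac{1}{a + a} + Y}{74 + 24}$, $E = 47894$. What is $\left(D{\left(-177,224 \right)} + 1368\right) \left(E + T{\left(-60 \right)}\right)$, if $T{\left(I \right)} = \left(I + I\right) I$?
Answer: $\frac{1652306992219}{21952} \approx 7.5269 \cdot 10^{7}$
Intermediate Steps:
$D{\left(Y,a \right)} = \frac{Y}{98} + \frac{1}{196 a}$ ($D{\left(Y,a \right)} = \frac{\frac{1}{2 a} + Y}{98} = \left(\frac{1}{2 a} + Y\right) \frac{1}{98} = \left(Y + \frac{1}{2 a}\right) \frac{1}{98} = \frac{Y}{98} + \frac{1}{196 a}$)
$T{\left(I \right)} = 2 I^{2}$ ($T{\left(I \right)} = 2 I I = 2 I^{2}$)
$\left(D{\left(-177,224 \right)} + 1368\right) \left(E + T{\left(-60 \right)}\right) = \left(\left(\frac{1}{98} \left(-177\right) + \frac{1}{196 \cdot 224}\right) + 1368\right) \left(47894 + 2 \left(-60\right)^{2}\right) = \left(\left(- \frac{177}{98} + \frac{1}{196} \cdot \frac{1}{224}\right) + 1368\right) \left(47894 + 2 \cdot 3600\right) = \left(\left(- \frac{177}{98} + \frac{1}{43904}\right) + 1368\right) \left(47894 + 7200\right) = \left(- \frac{79295}{43904} + 1368\right) 55094 = \frac{59981377}{43904} \cdot 55094 = \frac{1652306992219}{21952}$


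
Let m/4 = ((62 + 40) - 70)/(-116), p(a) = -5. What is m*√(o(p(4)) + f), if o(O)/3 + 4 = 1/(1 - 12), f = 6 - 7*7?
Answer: -128*I*√418/319 ≈ -8.2037*I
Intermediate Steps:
f = -43 (f = 6 - 49 = -43)
o(O) = -135/11 (o(O) = -12 + 3/(1 - 12) = -12 + 3/(-11) = -12 + 3*(-1/11) = -12 - 3/11 = -135/11)
m = -32/29 (m = 4*(((62 + 40) - 70)/(-116)) = 4*((102 - 70)*(-1/116)) = 4*(32*(-1/116)) = 4*(-8/29) = -32/29 ≈ -1.1034)
m*√(o(p(4)) + f) = -32*√(-135/11 - 43)/29 = -128*I*√418/319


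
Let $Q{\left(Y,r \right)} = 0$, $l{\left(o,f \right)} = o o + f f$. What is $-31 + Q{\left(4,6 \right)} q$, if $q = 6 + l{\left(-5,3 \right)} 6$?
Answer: $-31$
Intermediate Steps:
$l{\left(o,f \right)} = f^{2} + o^{2}$ ($l{\left(o,f \right)} = o^{2} + f^{2} = f^{2} + o^{2}$)
$q = 210$ ($q = 6 + \left(3^{2} + \left(-5\right)^{2}\right) 6 = 6 + \left(9 + 25\right) 6 = 6 + 34 \cdot 6 = 6 + 204 = 210$)
$-31 + Q{\left(4,6 \right)} q = -31 + 0 \cdot 210 = -31 + 0 = -31$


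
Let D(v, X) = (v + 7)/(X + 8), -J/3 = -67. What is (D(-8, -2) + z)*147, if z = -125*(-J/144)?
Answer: 409983/16 ≈ 25624.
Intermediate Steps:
J = 201 (J = -3*(-67) = 201)
D(v, X) = (7 + v)/(8 + X)
z = 8375/48 (z = -125/((-144/201)) = -125/((-144*1/201)) = -125/(-48/67) = -125*(-67/48) = 8375/48 ≈ 174.48)
(D(-8, -2) + z)*147 = ((7 - 8)/(8 - 2) + 8375/48)*147 = (-1/6 + 8375/48)*147 = (2789/16)*147 = 409983/16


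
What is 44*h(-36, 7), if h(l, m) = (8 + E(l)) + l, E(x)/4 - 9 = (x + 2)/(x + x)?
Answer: 3916/9 ≈ 435.11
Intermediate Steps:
E(x) = 36 + 2*(2 + x)/x (E(x) = 36 + 4*((x + 2)/(x + x)) = 36 + 4*((2 + x)/((2*x))) = 36 + 4*((2 + x)*(1/(2*x))) = 36 + 4*((2 + x)/(2*x)) = 36 + 2*(2 + x)/x)
h(l, m) = 46 + l + 4/l (h(l, m) = (8 + (38 + 4/l)) + l = (46 + 4/l) + l = 46 + l + 4/l)
44*h(-36, 7) = 44*(46 - 36 + 4/(-36)) = 44*(46 - 36 + 4*(-1/36)) = 44*(46 - 36 - ⅑) = 44*(89/9) = 3916/9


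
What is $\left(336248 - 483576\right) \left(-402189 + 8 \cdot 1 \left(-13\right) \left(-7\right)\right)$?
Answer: $59146446208$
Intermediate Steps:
$\left(336248 - 483576\right) \left(-402189 + 8 \cdot 1 \left(-13\right) \left(-7\right)\right) = - 147328 \left(-402189 + 8 \left(\left(-13\right) \left(-7\right)\right)\right) = - 147328 \left(-402189 + 8 \cdot 91\right) = - 147328 \left(-402189 + 728\right) = \left(-147328\right) \left(-401461\right) = 59146446208$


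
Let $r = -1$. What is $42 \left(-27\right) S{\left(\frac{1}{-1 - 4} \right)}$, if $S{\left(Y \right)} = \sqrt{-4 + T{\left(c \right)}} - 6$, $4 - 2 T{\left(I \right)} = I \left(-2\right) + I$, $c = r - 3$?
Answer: $6804 - 2268 i \approx 6804.0 - 2268.0 i$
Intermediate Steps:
$c = -4$ ($c = -1 - 3 = -4$)
$T{\left(I \right)} = 2 + \frac{I}{2}$ ($T{\left(I \right)} = 2 - \frac{I \left(-2\right) + I}{2} = 2 - \frac{- 2 I + I}{2} = 2 - \frac{\left(-1\right) I}{2} = 2 + \frac{I}{2}$)
$S{\left(Y \right)} = -6 + 2 i$ ($S{\left(Y \right)} = \sqrt{-4 + \left(2 + \frac{1}{2} \left(-4\right)\right)} - 6 = \sqrt{-4 + \left(2 - 2\right)} - 6 = \sqrt{-4 + 0} - 6 = \sqrt{-4} - 6 = 2 i - 6 = -6 + 2 i$)
$42 \left(-27\right) S{\left(\frac{1}{-1 - 4} \right)} = 42 \left(-27\right) \left(-6 + 2 i\right) = - 1134 \left(-6 + 2 i\right) = 6804 - 2268 i$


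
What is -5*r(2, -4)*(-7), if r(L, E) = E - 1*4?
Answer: -280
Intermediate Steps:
r(L, E) = -4 + E (r(L, E) = E - 4 = -4 + E)
-5*r(2, -4)*(-7) = -5*(-4 - 4)*(-7) = -5*(-8)*(-7) = 40*(-7) = -280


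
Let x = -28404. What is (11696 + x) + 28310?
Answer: 11602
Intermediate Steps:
(11696 + x) + 28310 = (11696 - 28404) + 28310 = -16708 + 28310 = 11602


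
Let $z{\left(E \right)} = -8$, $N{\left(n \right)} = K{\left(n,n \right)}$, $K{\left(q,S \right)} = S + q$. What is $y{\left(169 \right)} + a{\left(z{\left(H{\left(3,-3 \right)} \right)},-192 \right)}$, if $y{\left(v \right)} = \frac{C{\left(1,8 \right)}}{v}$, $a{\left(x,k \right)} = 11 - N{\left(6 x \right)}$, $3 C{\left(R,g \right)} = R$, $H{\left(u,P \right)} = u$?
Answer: $\frac{54250}{507} \approx 107.0$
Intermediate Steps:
$C{\left(R,g \right)} = \frac{R}{3}$
$N{\left(n \right)} = 2 n$ ($N{\left(n \right)} = n + n = 2 n$)
$a{\left(x,k \right)} = 11 - 12 x$ ($a{\left(x,k \right)} = 11 - 2 \cdot 6 x = 11 - 12 x$)
$y{\left(v \right)} = \frac{1}{3 v}$ ($y{\left(v \right)} = \frac{\frac{1}{3} \cdot 1}{v} = \frac{1}{3 v}$)
$y{\left(169 \right)} + a{\left(z{\left(H{\left(3,-3 \right)} \right)},-192 \right)} = \frac{1}{3 \cdot 169} + \left(11 - -96\right) = \frac{1}{3} \cdot \frac{1}{169} + \left(11 + 96\right) = \frac{1}{507} + 107 = \frac{54250}{507}$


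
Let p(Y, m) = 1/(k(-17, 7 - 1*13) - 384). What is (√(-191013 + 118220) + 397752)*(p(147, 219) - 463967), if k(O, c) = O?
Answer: -74002065073536/401 - 186050768*I*√72793/401 ≈ -1.8454e+11 - 1.2518e+8*I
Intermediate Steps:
p(Y, m) = -1/401 (p(Y, m) = 1/(-17 - 384) = 1/(-401) = -1/401)
(√(-191013 + 118220) + 397752)*(p(147, 219) - 463967) = (√(-191013 + 118220) + 397752)*(-1/401 - 463967) = (√(-72793) + 397752)*(-186050768/401) = (I*√72793 + 397752)*(-186050768/401) = (397752 + I*√72793)*(-186050768/401) = -74002065073536/401 - 186050768*I*√72793/401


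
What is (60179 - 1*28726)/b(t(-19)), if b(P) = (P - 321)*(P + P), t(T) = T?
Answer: 31453/12920 ≈ 2.4344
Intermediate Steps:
b(P) = 2*P*(-321 + P) (b(P) = (-321 + P)*(2*P) = 2*P*(-321 + P))
(60179 - 1*28726)/b(t(-19)) = (60179 - 1*28726)/((2*(-19)*(-321 - 19))) = (60179 - 28726)/((2*(-19)*(-340))) = 31453/12920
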